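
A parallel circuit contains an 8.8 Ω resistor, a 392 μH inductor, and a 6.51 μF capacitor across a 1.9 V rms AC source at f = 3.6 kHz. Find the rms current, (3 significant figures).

226 mA

ω = 2πf = 22620 rad/s
X_L = ωL = 8.87 Ω
X_C = 1/(ωC) = 6.79 Ω
Parallel: admittances add. Y = 1/R + 1/(jωL) + jωC
Y = (0.114 + j0.0345) S
|Y| = 0.119 S → |Z| = 1/|Y| = 8.42 Ω, ∠Z = −∠Y = -16.9°
I = V/|Z| = 1.9/8.42 = 226 mA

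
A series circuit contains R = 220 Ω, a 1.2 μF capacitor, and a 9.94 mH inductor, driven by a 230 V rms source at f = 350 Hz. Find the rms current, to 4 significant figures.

548.4 mA

ω = 2πf = 2199 rad/s
X_L = ωL = 21.86 Ω
X_C = 1/(ωC) = 378.9 Ω
Net reactance X = X_L − X_C = -357.1 Ω
Z = 220.0 − j357.1 Ω
|Z| = √(220.0² + 357.1²) = 419.4 Ω
I = V/|Z| = 230/419.4 = 548.4 mA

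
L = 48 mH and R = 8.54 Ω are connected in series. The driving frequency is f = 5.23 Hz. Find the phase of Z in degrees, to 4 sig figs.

10.46°

ω = 2πf = 32.86 rad/s
X_L = ωL = 1.577 Ω
Z = 8.540 + j1.577 Ω
|Z| = √(8.540² + 1.577²) = 8.684 Ω
∠Z = arctan(1.577/8.540) = 10.46°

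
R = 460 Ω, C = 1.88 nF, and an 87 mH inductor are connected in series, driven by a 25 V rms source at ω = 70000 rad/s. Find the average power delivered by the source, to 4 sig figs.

115.6 mW

X_L = ωL = 6090 Ω
X_C = 1/(ωC) = 7599 Ω
Net reactance X = X_L − X_C = -1509 Ω
Z = 460.0 − j1509 Ω
|Z| = √(460.0² + 1509²) = 1577 Ω
∠Z = arctan(-1509/460.0) = -73.04°
I = V/|Z| = 15.85 mA
P = VI cos φ = 25 × 0.01585 × cos(-73.04°) = 115.6 mW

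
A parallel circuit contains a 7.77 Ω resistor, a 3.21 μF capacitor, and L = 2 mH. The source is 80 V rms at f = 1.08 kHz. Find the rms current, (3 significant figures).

11.1 A

ω = 2πf = 6786 rad/s
X_L = ωL = 13.6 Ω
X_C = 1/(ωC) = 45.9 Ω
Parallel: admittances add. Y = 1/R + 1/(jωL) + jωC
Y = (0.129 − j0.0519) S
|Y| = 0.139 S → |Z| = 1/|Y| = 7.21 Ω, ∠Z = −∠Y = 22.0°
I = V/|Z| = 80/7.21 = 11.1 A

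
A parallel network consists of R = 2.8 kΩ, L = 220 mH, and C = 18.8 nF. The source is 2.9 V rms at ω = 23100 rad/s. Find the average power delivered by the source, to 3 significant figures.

3.00 mW

X_L = ωL = 5080 Ω
X_C = 1/(ωC) = 2300 Ω
Parallel: admittances add. Y = 1/R + 1/(jωL) + jωC
Y = (0.000357 + j0.000238) S
|Y| = 0.000429 S → |Z| = 1/|Y| = 2330 Ω, ∠Z = −∠Y = -33.6°
I = V/|Z| = 1.24 mA
P = VI cos φ = 2.9 × 0.00124 × cos(-33.6°) = 3.00 mW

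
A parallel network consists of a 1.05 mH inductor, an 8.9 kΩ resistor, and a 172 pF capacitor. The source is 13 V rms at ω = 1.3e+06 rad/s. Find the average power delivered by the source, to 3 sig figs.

X_L = ωL = 1360 Ω
X_C = 1/(ωC) = 4470 Ω
Parallel: admittances add. Y = 1/R + 1/(jωL) + jωC
Y = (0.000112 − j0.000509) S
|Y| = 0.000521 S → |Z| = 1/|Y| = 1920 Ω, ∠Z = −∠Y = 77.6°
I = V/|Z| = 6.78 mA
P = VI cos φ = 13 × 0.00678 × cos(77.6°) = 19.0 mW

19.0 mW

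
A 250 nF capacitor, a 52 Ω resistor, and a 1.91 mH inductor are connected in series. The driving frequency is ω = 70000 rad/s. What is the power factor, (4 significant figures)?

X_L = ωL = 133.7 Ω
X_C = 1/(ωC) = 57.14 Ω
Net reactance X = X_L − X_C = 76.56 Ω
Z = 52.00 + j76.56 Ω
|Z| = √(52.00² + 76.56²) = 92.55 Ω
∠Z = arctan(76.56/52.00) = 55.81°
cos φ = cos(55.81°) = 0.5619

0.5619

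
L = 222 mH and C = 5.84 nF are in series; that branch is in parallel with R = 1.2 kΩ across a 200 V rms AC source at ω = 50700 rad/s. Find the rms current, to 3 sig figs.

X_L = ωL = 11300 Ω
X_C = 1/(ωC) = 3380 Ω
Branch 1: Z₁ = R = 1200 Ω
Branch 2 (series LC): Z₂ = j(X_L − X_C) = j7880 Ω
Parallel: Z = Z₁Z₂/(Z₁+Z₂), |Z| = 1190 Ω, ∠Z = 8.66°
I = V/|Z| = 200/1190 = 169 mA

169 mA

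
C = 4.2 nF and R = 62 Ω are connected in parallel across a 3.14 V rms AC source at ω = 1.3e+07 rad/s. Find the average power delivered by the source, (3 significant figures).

159 mW

X_C = 1/(ωC) = 18.3 Ω
Parallel: admittances add. Y = 1/R + jωC
Y = (0.0161 + j0.0546) S
|Y| = 0.0569 S → |Z| = 1/|Y| = 17.6 Ω, ∠Z = −∠Y = -73.5°
I = V/|Z| = 179 mA
P = VI cos φ = 3.14 × 0.179 × cos(-73.5°) = 159 mW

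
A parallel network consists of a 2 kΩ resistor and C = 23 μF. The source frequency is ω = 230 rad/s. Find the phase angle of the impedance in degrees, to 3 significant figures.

X_C = 1/(ωC) = 189 Ω
Parallel: admittances add. Y = 1/R + jωC
Y = (0.000500 + j0.00529) S
|Y| = 0.00531 S → |Z| = 1/|Y| = 188 Ω, ∠Z = −∠Y = -84.6°

-84.6°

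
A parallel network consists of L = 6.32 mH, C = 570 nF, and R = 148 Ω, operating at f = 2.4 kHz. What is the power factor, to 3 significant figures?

ω = 2πf = 15080 rad/s
X_L = ωL = 95.3 Ω
X_C = 1/(ωC) = 116 Ω
Parallel: admittances add. Y = 1/R + 1/(jωL) + jωC
Y = (0.00676 − j0.00190) S
|Y| = 0.00702 S → |Z| = 1/|Y| = 142 Ω, ∠Z = −∠Y = 15.7°
cos φ = cos(15.7°) = 0.963

0.963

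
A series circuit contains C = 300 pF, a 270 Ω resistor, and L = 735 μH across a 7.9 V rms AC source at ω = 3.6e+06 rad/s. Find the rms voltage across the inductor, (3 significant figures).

X_L = ωL = 2650 Ω
X_C = 1/(ωC) = 926 Ω
Net reactance X = X_L − X_C = 1720 Ω
Z = 270 + j1720 Ω
|Z| = √(270² + 1720²) = 1740 Ω
I = V/|Z| = 4.54 mA
V_L = I·|Z_L| = 0.00454 × 2650 = 12.0 V

12.0 V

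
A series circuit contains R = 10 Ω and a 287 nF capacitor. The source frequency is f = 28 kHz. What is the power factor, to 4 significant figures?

ω = 2πf = 175900 rad/s
X_C = 1/(ωC) = 19.81 Ω
Z = 10.00 − j19.81 Ω
|Z| = √(10.00² + 19.81²) = 22.19 Ω
∠Z = arctan(-19.81/10.00) = -63.21°
cos φ = cos(-63.21°) = 0.4507

0.4507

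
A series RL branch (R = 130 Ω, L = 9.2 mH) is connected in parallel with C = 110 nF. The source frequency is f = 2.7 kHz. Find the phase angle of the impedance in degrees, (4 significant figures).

31.31°

ω = 2πf = 16960 rad/s
X_L = ωL = 156.1 Ω
X_C = 1/(ωC) = 535.9 Ω
Branch 1 (R+jX_L): Z₁ = 130.0 + j156.1 Ω, |Z₁| = 203.1 Ω
Branch 2 (−jX_C): Z₂ = −j535.9 Ω
Parallel: Z = Z₁Z₂/(Z₁+Z₂), |Z| = 271.2 Ω, ∠Z = 31.31°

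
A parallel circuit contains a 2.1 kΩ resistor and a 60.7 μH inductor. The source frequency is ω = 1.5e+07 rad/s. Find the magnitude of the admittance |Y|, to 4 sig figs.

X_L = ωL = 910.5 Ω
Parallel: admittances add. Y = 1/R + 1/(jωL)
Y = (0.0004762 − j0.001098) S
|Y| = 0.001197 S → |Z| = 1/|Y| = 835.4 Ω, ∠Z = −∠Y = 66.56°

1.197 mS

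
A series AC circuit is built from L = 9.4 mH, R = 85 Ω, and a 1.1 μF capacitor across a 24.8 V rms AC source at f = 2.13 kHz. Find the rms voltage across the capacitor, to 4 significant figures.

ω = 2πf = 13380 rad/s
X_L = ωL = 125.8 Ω
X_C = 1/(ωC) = 67.93 Ω
Net reactance X = X_L − X_C = 57.87 Ω
Z = 85.00 + j57.87 Ω
|Z| = √(85.00² + 57.87²) = 102.8 Ω
I = V/|Z| = 241.2 mA
V_C = I·|Z_C| = 0.2412 × 67.93 = 16.38 V

16.38 V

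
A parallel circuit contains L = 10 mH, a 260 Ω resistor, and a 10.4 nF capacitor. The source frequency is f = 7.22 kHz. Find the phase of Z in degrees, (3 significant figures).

ω = 2πf = 45360 rad/s
X_L = ωL = 454 Ω
X_C = 1/(ωC) = 2120 Ω
Parallel: admittances add. Y = 1/R + 1/(jωL) + jωC
Y = (0.00385 − j0.00173) S
|Y| = 0.00422 S → |Z| = 1/|Y| = 237 Ω, ∠Z = −∠Y = 24.3°

24.3°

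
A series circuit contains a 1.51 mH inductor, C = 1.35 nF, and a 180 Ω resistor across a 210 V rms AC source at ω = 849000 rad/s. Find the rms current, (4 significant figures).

469.5 mA

X_L = ωL = 1282 Ω
X_C = 1/(ωC) = 872.5 Ω
Net reactance X = X_L − X_C = 409.5 Ω
Z = 180.0 + j409.5 Ω
|Z| = √(180.0² + 409.5²) = 447.3 Ω
I = V/|Z| = 210/447.3 = 469.5 mA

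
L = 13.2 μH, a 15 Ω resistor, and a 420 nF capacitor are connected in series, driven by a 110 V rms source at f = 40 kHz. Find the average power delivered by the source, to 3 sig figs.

ω = 2πf = 251300 rad/s
X_L = ωL = 3.32 Ω
X_C = 1/(ωC) = 9.47 Ω
Net reactance X = X_L − X_C = -6.16 Ω
Z = 15.0 − j6.16 Ω
|Z| = √(15.0² + 6.16²) = 16.2 Ω
∠Z = arctan(-6.16/15.0) = -22.3°
I = V/|Z| = 6.78 A
P = VI cos φ = 110 × 6.78 × cos(-22.3°) = 690 W

690 W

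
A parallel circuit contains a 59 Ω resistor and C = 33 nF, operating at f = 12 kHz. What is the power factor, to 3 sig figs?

0.989

ω = 2πf = 75400 rad/s
X_C = 1/(ωC) = 402 Ω
Parallel: admittances add. Y = 1/R + jωC
Y = (0.0169 + j0.00249) S
|Y| = 0.0171 S → |Z| = 1/|Y| = 58.4 Ω, ∠Z = −∠Y = -8.35°
cos φ = cos(-8.35°) = 0.989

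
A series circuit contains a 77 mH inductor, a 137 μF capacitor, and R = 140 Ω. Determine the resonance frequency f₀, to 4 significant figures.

ω₀ = 1/√(LC) = 1/√(0.077 × 0.000137) = 307.9 rad/s
f₀ = ω₀/(2π) = 49.00 Hz

49.00 Hz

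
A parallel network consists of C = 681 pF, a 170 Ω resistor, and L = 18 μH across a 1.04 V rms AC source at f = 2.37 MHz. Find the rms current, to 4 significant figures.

9.048 mA

ω = 2πf = 1.489e+07 rad/s
X_L = ωL = 268.0 Ω
X_C = 1/(ωC) = 98.61 Ω
Parallel: admittances add. Y = 1/R + 1/(jωL) + jωC
Y = (0.005882 + j0.006410) S
|Y| = 0.008700 S → |Z| = 1/|Y| = 114.9 Ω, ∠Z = −∠Y = -47.46°
I = V/|Z| = 1.04/114.9 = 9.048 mA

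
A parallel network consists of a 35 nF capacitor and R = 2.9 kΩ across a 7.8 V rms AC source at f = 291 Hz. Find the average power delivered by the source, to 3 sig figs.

ω = 2πf = 1828 rad/s
X_C = 1/(ωC) = 15600 Ω
Parallel: admittances add. Y = 1/R + jωC
Y = (0.000345 + j6.4e-05) S
|Y| = 0.000351 S → |Z| = 1/|Y| = 2850 Ω, ∠Z = −∠Y = -10.5°
I = V/|Z| = 2.74 mA
P = VI cos φ = 7.8 × 0.00274 × cos(-10.5°) = 21.0 mW

21.0 mW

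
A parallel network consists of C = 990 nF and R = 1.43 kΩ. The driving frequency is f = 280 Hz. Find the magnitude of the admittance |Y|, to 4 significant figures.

1.877 mS

ω = 2πf = 1759 rad/s
X_C = 1/(ωC) = 574.2 Ω
Parallel: admittances add. Y = 1/R + jωC
Y = (0.0006993 + j0.001742) S
|Y| = 0.001877 S → |Z| = 1/|Y| = 532.8 Ω, ∠Z = −∠Y = -68.12°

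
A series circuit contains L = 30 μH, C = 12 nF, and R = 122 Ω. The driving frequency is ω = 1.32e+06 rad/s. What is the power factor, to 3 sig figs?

0.982

X_L = ωL = 39.6 Ω
X_C = 1/(ωC) = 63.1 Ω
Net reactance X = X_L − X_C = -23.5 Ω
Z = 122 − j23.5 Ω
|Z| = √(122² + 23.5²) = 124 Ω
∠Z = arctan(-23.5/122) = -10.9°
cos φ = cos(-10.9°) = 0.982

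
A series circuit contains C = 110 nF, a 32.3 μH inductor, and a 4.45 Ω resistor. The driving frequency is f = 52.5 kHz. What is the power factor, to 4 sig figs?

0.2546

ω = 2πf = 329900 rad/s
X_L = ωL = 10.65 Ω
X_C = 1/(ωC) = 27.56 Ω
Net reactance X = X_L − X_C = -16.90 Ω
Z = 4.450 − j16.90 Ω
|Z| = √(4.450² + 16.90²) = 17.48 Ω
∠Z = arctan(-16.90/4.450) = -75.25°
cos φ = cos(-75.25°) = 0.2546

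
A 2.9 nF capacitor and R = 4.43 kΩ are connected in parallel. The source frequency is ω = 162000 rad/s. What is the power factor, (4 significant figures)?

X_C = 1/(ωC) = 2129 Ω
Parallel: admittances add. Y = 1/R + jωC
Y = (0.0002257 + j0.0004698) S
|Y| = 0.0005212 S → |Z| = 1/|Y| = 1919 Ω, ∠Z = −∠Y = -64.34°
cos φ = cos(-64.34°) = 0.4331

0.4331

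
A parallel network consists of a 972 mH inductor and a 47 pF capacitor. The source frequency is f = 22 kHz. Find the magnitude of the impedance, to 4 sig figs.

ω = 2πf = 138200 rad/s
X_L = ωL = 134400 Ω
X_C = 1/(ωC) = 153900 Ω
Parallel: admittances add. Y = 1/(jωL) + jωC
Y = (0 − j9.459e-07) S
|Y| = 9.459e-07 S → |Z| = 1/|Y| = 1.057e+06 Ω, ∠Z = −∠Y = 90.00°

1.057e+06 Ω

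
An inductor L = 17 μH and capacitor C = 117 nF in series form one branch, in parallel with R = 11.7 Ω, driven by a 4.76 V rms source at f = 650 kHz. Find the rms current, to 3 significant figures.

ω = 2πf = 4.084e+06 rad/s
X_L = ωL = 69.4 Ω
X_C = 1/(ωC) = 2.09 Ω
Branch 1: Z₁ = R = 11.7 Ω
Branch 2 (series LC): Z₂ = j(X_L − X_C) = j67.3 Ω
Parallel: Z = Z₁Z₂/(Z₁+Z₂), |Z| = 11.5 Ω, ∠Z = 9.86°
I = V/|Z| = 4.76/11.5 = 413 mA

413 mA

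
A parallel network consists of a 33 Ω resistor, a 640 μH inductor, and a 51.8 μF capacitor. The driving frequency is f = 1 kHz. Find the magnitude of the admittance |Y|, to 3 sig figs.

82.6 mS

ω = 2πf = 6283 rad/s
X_L = ωL = 4.02 Ω
X_C = 1/(ωC) = 3.07 Ω
Parallel: admittances add. Y = 1/R + 1/(jωL) + jωC
Y = (0.0303 + j0.0768) S
|Y| = 0.0826 S → |Z| = 1/|Y| = 12.1 Ω, ∠Z = −∠Y = -68.5°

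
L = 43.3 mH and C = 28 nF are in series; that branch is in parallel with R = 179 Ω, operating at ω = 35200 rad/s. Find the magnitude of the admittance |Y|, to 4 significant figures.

X_L = ωL = 1524 Ω
X_C = 1/(ωC) = 1015 Ω
Branch 1: Z₁ = R = 179.0 Ω
Branch 2 (series LC): Z₂ = j(X_L − X_C) = j509.5 Ω
Parallel: Z = Z₁Z₂/(Z₁+Z₂), |Z| = 168.9 Ω, ∠Z = 19.36°
|Y| = 1/|Z| = 5.921 mS

5.921 mS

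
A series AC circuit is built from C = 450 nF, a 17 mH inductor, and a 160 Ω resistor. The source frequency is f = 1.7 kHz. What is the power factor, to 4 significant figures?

0.9866

ω = 2πf = 10680 rad/s
X_L = ωL = 181.6 Ω
X_C = 1/(ωC) = 208.0 Ω
Net reactance X = X_L − X_C = -26.46 Ω
Z = 160.0 − j26.46 Ω
|Z| = √(160.0² + 26.46²) = 162.2 Ω
∠Z = arctan(-26.46/160.0) = -9.391°
cos φ = cos(-9.391°) = 0.9866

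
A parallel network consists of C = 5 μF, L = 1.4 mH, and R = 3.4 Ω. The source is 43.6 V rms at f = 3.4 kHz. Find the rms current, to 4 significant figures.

13.22 A

ω = 2πf = 21360 rad/s
X_L = ωL = 29.91 Ω
X_C = 1/(ωC) = 9.362 Ω
Parallel: admittances add. Y = 1/R + 1/(jωL) + jωC
Y = (0.2941 + j0.07338) S
|Y| = 0.3031 S → |Z| = 1/|Y| = 3.299 Ω, ∠Z = −∠Y = -14.01°
I = V/|Z| = 43.6/3.299 = 13.22 A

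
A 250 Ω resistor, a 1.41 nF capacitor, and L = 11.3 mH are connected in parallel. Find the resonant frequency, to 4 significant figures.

ω₀ = 1/√(LC) = 1/√(0.0113 × 1.41e-09) = 250500 rad/s
f₀ = ω₀/(2π) = 39.87 kHz

39.87 kHz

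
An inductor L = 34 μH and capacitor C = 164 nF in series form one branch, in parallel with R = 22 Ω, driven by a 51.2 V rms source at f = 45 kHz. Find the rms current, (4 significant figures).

4.875 A

ω = 2πf = 282700 rad/s
X_L = ωL = 9.613 Ω
X_C = 1/(ωC) = 21.57 Ω
Branch 1: Z₁ = R = 22.00 Ω
Branch 2 (series LC): Z₂ = j(X_L − X_C) = −j11.95 Ω
Parallel: Z = Z₁Z₂/(Z₁+Z₂), |Z| = 10.50 Ω, ∠Z = -61.49°
I = V/|Z| = 51.2/10.50 = 4.875 A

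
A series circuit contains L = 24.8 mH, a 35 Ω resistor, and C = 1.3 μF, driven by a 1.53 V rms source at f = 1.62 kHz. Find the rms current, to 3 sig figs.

ω = 2πf = 10180 rad/s
X_L = ωL = 252 Ω
X_C = 1/(ωC) = 75.6 Ω
Net reactance X = X_L − X_C = 177 Ω
Z = 35.0 + j177 Ω
|Z| = √(35.0² + 177²) = 180 Ω
I = V/|Z| = 1.53/180 = 8.49 mA

8.49 mA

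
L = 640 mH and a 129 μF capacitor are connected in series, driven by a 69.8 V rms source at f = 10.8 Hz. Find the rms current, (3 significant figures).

ω = 2πf = 67.86 rad/s
X_L = ωL = 43.4 Ω
X_C = 1/(ωC) = 114 Ω
Net reactance X = X_L − X_C = -70.8 Ω
Z = − j70.8 Ω
|Z| = √(0² + 70.8²) = 70.8 Ω
I = V/|Z| = 69.8/70.8 = 986 mA

986 mA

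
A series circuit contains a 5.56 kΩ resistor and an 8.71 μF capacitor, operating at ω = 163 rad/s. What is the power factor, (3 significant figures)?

0.992

X_C = 1/(ωC) = 704 Ω
Z = 5560 − j704 Ω
|Z| = √(5560² + 704²) = 5600 Ω
∠Z = arctan(-704/5560) = -7.22°
cos φ = cos(-7.22°) = 0.992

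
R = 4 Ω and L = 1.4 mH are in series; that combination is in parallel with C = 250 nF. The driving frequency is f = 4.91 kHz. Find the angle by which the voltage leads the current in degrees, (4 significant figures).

82.06°

ω = 2πf = 30850 rad/s
X_L = ωL = 43.19 Ω
X_C = 1/(ωC) = 129.7 Ω
Branch 1 (R+jX_L): Z₁ = 4.000 + j43.19 Ω, |Z₁| = 43.38 Ω
Branch 2 (−jX_C): Z₂ = −j129.7 Ω
Parallel: Z = Z₁Z₂/(Z₁+Z₂), |Z| = 64.97 Ω, ∠Z = 82.06°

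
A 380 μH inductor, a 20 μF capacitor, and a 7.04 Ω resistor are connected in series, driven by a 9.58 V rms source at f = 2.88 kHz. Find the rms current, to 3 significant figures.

1.17 A

ω = 2πf = 18100 rad/s
X_L = ωL = 6.88 Ω
X_C = 1/(ωC) = 2.76 Ω
Net reactance X = X_L − X_C = 4.11 Ω
Z = 7.04 + j4.11 Ω
|Z| = √(7.04² + 4.11²) = 8.15 Ω
I = V/|Z| = 9.58/8.15 = 1.17 A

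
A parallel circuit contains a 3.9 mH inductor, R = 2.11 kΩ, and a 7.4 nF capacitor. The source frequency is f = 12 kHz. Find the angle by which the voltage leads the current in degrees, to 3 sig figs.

80.5°

ω = 2πf = 75400 rad/s
X_L = ωL = 294 Ω
X_C = 1/(ωC) = 1790 Ω
Parallel: admittances add. Y = 1/R + 1/(jωL) + jωC
Y = (0.000474 − j0.00284) S
|Y| = 0.00288 S → |Z| = 1/|Y| = 347 Ω, ∠Z = −∠Y = 80.5°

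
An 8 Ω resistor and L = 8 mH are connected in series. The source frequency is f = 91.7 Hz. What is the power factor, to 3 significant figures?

ω = 2πf = 576.2 rad/s
X_L = ωL = 4.61 Ω
Z = 8.00 + j4.61 Ω
|Z| = √(8.00² + 4.61²) = 9.23 Ω
∠Z = arctan(4.61/8.00) = 29.9°
cos φ = cos(29.9°) = 0.866

0.866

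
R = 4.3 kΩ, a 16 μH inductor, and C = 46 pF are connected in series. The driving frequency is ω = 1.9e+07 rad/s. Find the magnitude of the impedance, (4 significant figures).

X_L = ωL = 304.0 Ω
X_C = 1/(ωC) = 1144 Ω
Net reactance X = X_L − X_C = -840.2 Ω
Z = 4300 − j840.2 Ω
|Z| = √(4300² + 840.2²) = 4381 Ω

4381 Ω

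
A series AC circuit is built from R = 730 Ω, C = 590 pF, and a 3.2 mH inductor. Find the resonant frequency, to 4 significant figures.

ω₀ = 1/√(LC) = 1/√(0.0032 × 5.9e-10) = 727800 rad/s
f₀ = ω₀/(2π) = 115.8 kHz

115.8 kHz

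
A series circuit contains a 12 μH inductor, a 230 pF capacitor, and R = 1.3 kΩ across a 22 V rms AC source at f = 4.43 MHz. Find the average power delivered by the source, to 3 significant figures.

365 mW

ω = 2πf = 2.783e+07 rad/s
X_L = ωL = 334 Ω
X_C = 1/(ωC) = 156 Ω
Net reactance X = X_L − X_C = 178 Ω
Z = 1300 + j178 Ω
|Z| = √(1300² + 178²) = 1310 Ω
∠Z = arctan(178/1300) = 7.79°
I = V/|Z| = 16.8 mA
P = VI cos φ = 22 × 0.0168 × cos(7.79°) = 365 mW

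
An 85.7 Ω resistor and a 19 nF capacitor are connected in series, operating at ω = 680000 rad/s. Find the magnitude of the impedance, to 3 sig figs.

X_C = 1/(ωC) = 77.4 Ω
Z = 85.7 − j77.4 Ω
|Z| = √(85.7² + 77.4²) = 115 Ω

115 Ω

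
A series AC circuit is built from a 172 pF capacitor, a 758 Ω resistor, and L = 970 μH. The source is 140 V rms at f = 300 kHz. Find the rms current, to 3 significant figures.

ω = 2πf = 1.885e+06 rad/s
X_L = ωL = 1830 Ω
X_C = 1/(ωC) = 3080 Ω
Net reactance X = X_L − X_C = -1260 Ω
Z = 758 − j1260 Ω
|Z| = √(758² + 1260²) = 1470 Ω
I = V/|Z| = 140/1470 = 95.4 mA

95.4 mA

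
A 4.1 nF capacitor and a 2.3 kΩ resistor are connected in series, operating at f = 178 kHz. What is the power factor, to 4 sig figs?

0.9955

ω = 2πf = 1.118e+06 rad/s
X_C = 1/(ωC) = 218.1 Ω
Z = 2300 − j218.1 Ω
|Z| = √(2300² + 218.1²) = 2310 Ω
∠Z = arctan(-218.1/2300) = -5.416°
cos φ = cos(-5.416°) = 0.9955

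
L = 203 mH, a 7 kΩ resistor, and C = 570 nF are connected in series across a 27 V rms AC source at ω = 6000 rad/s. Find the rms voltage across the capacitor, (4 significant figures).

1.118 V

X_L = ωL = 1218 Ω
X_C = 1/(ωC) = 292.4 Ω
Net reactance X = X_L − X_C = 925.6 Ω
Z = 7000 + j925.6 Ω
|Z| = √(7000² + 925.6²) = 7061 Ω
I = V/|Z| = 3.824 mA
V_C = I·|Z_C| = 0.003824 × 292.4 = 1.118 V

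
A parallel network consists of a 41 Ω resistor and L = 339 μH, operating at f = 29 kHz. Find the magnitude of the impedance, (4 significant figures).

34.16 Ω

ω = 2πf = 182200 rad/s
X_L = ωL = 61.77 Ω
Parallel: admittances add. Y = 1/R + 1/(jωL)
Y = (0.02439 − j0.01619) S
|Y| = 0.02927 S → |Z| = 1/|Y| = 34.16 Ω, ∠Z = −∠Y = 33.57°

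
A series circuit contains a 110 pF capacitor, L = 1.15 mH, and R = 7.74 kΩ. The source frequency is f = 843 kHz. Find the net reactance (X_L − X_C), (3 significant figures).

4370 Ω

ω = 2πf = 5.297e+06 rad/s
X_L = ωL = 6090 Ω
X_C = 1/(ωC) = 1720 Ω
X = 6090 − 1720 = 4370 Ω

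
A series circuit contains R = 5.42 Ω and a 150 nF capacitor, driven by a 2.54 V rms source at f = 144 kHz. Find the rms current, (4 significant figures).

ω = 2πf = 904800 rad/s
X_C = 1/(ωC) = 7.368 Ω
Z = 5.420 − j7.368 Ω
|Z| = √(5.420² + 7.368²) = 9.147 Ω
I = V/|Z| = 2.54/9.147 = 277.7 mA

277.7 mA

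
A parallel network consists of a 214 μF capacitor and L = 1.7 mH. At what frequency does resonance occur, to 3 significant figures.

ω₀ = 1/√(LC) = 1/√(0.0017 × 0.000214) = 1658 rad/s
f₀ = ω₀/(2π) = 264 Hz

264 Hz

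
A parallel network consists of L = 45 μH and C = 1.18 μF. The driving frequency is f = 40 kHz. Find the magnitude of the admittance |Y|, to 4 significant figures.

ω = 2πf = 251300 rad/s
X_L = ωL = 11.31 Ω
X_C = 1/(ωC) = 3.372 Ω
Parallel: admittances add. Y = 1/(jωL) + jωC
Y = (0 + j0.2081) S
|Y| = 0.2081 S → |Z| = 1/|Y| = 4.804 Ω, ∠Z = −∠Y = -90.00°

208.1 mS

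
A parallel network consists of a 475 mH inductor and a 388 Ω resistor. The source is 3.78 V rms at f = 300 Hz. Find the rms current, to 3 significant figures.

10.6 mA

ω = 2πf = 1885 rad/s
X_L = ωL = 895 Ω
Parallel: admittances add. Y = 1/R + 1/(jωL)
Y = (0.00258 − j0.00112) S
|Y| = 0.00281 S → |Z| = 1/|Y| = 356 Ω, ∠Z = −∠Y = 23.4°
I = V/|Z| = 3.78/356 = 10.6 mA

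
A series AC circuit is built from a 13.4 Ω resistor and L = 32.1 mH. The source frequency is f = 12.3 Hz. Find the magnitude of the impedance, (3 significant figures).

13.6 Ω

ω = 2πf = 77.28 rad/s
X_L = ωL = 2.48 Ω
Z = 13.4 + j2.48 Ω
|Z| = √(13.4² + 2.48²) = 13.6 Ω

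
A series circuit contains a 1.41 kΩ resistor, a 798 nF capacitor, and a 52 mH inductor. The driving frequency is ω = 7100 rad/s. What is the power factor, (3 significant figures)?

X_L = ωL = 369 Ω
X_C = 1/(ωC) = 176 Ω
Net reactance X = X_L − X_C = 193 Ω
Z = 1410 + j193 Ω
|Z| = √(1410² + 193²) = 1420 Ω
∠Z = arctan(193/1410) = 7.78°
cos φ = cos(7.78°) = 0.991

0.991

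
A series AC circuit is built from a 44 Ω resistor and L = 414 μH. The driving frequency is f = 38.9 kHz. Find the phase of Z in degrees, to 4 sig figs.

66.50°

ω = 2πf = 244400 rad/s
X_L = ωL = 101.2 Ω
Z = 44.00 + j101.2 Ω
|Z| = √(44.00² + 101.2²) = 110.3 Ω
∠Z = arctan(101.2/44.00) = 66.50°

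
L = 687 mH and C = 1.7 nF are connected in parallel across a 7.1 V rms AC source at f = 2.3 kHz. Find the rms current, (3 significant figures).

541 μA

ω = 2πf = 14450 rad/s
X_L = ωL = 9930 Ω
X_C = 1/(ωC) = 40700 Ω
Parallel: admittances add. Y = 1/(jωL) + jωC
Y = (0 − j7.62e-05) S
|Y| = 7.62e-05 S → |Z| = 1/|Y| = 13100 Ω, ∠Z = −∠Y = 90.0°
I = V/|Z| = 7.1/13100 = 541 μA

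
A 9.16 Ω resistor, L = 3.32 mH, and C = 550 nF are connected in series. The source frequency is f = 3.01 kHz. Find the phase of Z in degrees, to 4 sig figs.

ω = 2πf = 18910 rad/s
X_L = ωL = 62.79 Ω
X_C = 1/(ωC) = 96.14 Ω
Net reactance X = X_L − X_C = -33.35 Ω
Z = 9.160 − j33.35 Ω
|Z| = √(9.160² + 33.35²) = 34.58 Ω
∠Z = arctan(-33.35/9.160) = -74.64°

-74.64°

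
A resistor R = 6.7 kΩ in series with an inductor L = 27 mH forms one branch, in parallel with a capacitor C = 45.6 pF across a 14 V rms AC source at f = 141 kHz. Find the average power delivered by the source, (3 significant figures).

2.13 mW

ω = 2πf = 885900 rad/s
X_L = ωL = 23900 Ω
X_C = 1/(ωC) = 24800 Ω
Branch 1 (R+jX_L): Z₁ = 6700 + j23900 Ω, |Z₁| = 24800 Ω
Branch 2 (−jX_C): Z₂ = −j24800 Ω
Parallel: Z = Z₁Z₂/(Z₁+Z₂), |Z| = 91100 Ω, ∠Z = -8.56°
I = V/|Z| = 154 μA
P = VI cos φ = 14 × 0.000154 × cos(-8.56°) = 2.13 mW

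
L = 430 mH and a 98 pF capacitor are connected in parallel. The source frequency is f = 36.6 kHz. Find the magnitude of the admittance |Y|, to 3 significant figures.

ω = 2πf = 230000 rad/s
X_L = ωL = 98900 Ω
X_C = 1/(ωC) = 44400 Ω
Parallel: admittances add. Y = 1/(jωL) + jωC
Y = (0 + j1.24e-05) S
|Y| = 1.24e-05 S → |Z| = 1/|Y| = 80500 Ω, ∠Z = −∠Y = -90.0°

12.4 μS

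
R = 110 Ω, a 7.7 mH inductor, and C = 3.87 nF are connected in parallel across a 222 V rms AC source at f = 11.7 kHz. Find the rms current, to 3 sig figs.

ω = 2πf = 73510 rad/s
X_L = ωL = 566 Ω
X_C = 1/(ωC) = 3510 Ω
Parallel: admittances add. Y = 1/R + 1/(jωL) + jωC
Y = (0.00909 − j0.00148) S
|Y| = 0.00921 S → |Z| = 1/|Y| = 109 Ω, ∠Z = −∠Y = 9.26°
I = V/|Z| = 222/109 = 2.04 A

2.04 A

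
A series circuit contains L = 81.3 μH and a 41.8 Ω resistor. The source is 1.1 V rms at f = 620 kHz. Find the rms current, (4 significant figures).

ω = 2πf = 3.896e+06 rad/s
X_L = ωL = 316.7 Ω
Z = 41.80 + j316.7 Ω
|Z| = √(41.80² + 316.7²) = 319.5 Ω
I = V/|Z| = 1.1/319.5 = 3.443 mA

3.443 mA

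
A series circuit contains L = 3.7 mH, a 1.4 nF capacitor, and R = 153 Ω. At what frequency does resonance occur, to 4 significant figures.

69.93 kHz

ω₀ = 1/√(LC) = 1/√(0.0037 × 1.4e-09) = 439400 rad/s
f₀ = ω₀/(2π) = 69.93 kHz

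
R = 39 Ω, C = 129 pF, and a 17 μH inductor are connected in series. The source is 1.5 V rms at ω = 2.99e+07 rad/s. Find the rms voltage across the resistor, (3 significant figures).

X_L = ωL = 508 Ω
X_C = 1/(ωC) = 259 Ω
Net reactance X = X_L − X_C = 249 Ω
Z = 39.0 + j249 Ω
|Z| = √(39.0² + 249²) = 252 Ω
I = V/|Z| = 5.95 mA
V_R = I·|Z_R| = 0.00595 × 39.0 = 0.232 V

0.232 V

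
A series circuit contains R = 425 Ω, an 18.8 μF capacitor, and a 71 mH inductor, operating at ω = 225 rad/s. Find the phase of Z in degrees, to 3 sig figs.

X_L = ωL = 16.0 Ω
X_C = 1/(ωC) = 236 Ω
Net reactance X = X_L − X_C = -220 Ω
Z = 425 − j220 Ω
|Z| = √(425² + 220²) = 479 Ω
∠Z = arctan(-220/425) = -27.4°

-27.4°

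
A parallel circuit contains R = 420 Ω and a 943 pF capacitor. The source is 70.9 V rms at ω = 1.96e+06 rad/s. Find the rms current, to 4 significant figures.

213.7 mA

X_C = 1/(ωC) = 541.0 Ω
Parallel: admittances add. Y = 1/R + jωC
Y = (0.002381 + j0.001848) S
|Y| = 0.003014 S → |Z| = 1/|Y| = 331.8 Ω, ∠Z = −∠Y = -37.82°
I = V/|Z| = 70.9/331.8 = 213.7 mA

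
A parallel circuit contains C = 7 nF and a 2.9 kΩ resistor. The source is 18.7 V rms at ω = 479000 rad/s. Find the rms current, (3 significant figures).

63.0 mA

X_C = 1/(ωC) = 298 Ω
Parallel: admittances add. Y = 1/R + jωC
Y = (0.000345 + j0.00335) S
|Y| = 0.00337 S → |Z| = 1/|Y| = 297 Ω, ∠Z = −∠Y = -84.1°
I = V/|Z| = 18.7/297 = 63.0 mA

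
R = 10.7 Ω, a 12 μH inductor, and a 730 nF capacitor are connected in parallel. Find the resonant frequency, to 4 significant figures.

ω₀ = 1/√(LC) = 1/√(1.2e-05 × 7.3e-07) = 337900 rad/s
f₀ = ω₀/(2π) = 53.77 kHz

53.77 kHz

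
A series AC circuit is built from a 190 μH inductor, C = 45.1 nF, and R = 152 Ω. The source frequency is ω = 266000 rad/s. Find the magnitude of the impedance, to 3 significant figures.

156 Ω

X_L = ωL = 50.5 Ω
X_C = 1/(ωC) = 83.4 Ω
Net reactance X = X_L − X_C = -32.8 Ω
Z = 152 − j32.8 Ω
|Z| = √(152² + 32.8²) = 156 Ω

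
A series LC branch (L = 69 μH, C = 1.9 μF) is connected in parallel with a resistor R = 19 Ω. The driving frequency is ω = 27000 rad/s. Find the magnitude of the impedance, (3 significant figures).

X_L = ωL = 1.86 Ω
X_C = 1/(ωC) = 19.5 Ω
Branch 1: Z₁ = R = 19.0 Ω
Branch 2 (series LC): Z₂ = j(X_L − X_C) = −j17.6 Ω
Parallel: Z = Z₁Z₂/(Z₁+Z₂), |Z| = 12.9 Ω, ∠Z = -47.1°

12.9 Ω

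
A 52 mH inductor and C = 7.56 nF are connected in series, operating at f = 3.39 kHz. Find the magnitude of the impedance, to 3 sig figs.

5100 Ω

ω = 2πf = 21300 rad/s
X_L = ωL = 1110 Ω
X_C = 1/(ωC) = 6210 Ω
Net reactance X = X_L − X_C = -5100 Ω
Z = − j5100 Ω
|Z| = √(0² + 5100²) = 5100 Ω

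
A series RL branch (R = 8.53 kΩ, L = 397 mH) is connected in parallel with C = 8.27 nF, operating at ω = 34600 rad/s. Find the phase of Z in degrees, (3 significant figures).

X_L = ωL = 13700 Ω
X_C = 1/(ωC) = 3490 Ω
Branch 1 (R+jX_L): Z₁ = 8530 + j13700 Ω, |Z₁| = 16200 Ω
Branch 2 (−jX_C): Z₂ = −j3490 Ω
Parallel: Z = Z₁Z₂/(Z₁+Z₂), |Z| = 4240 Ω, ∠Z = -82.0°

-82.0°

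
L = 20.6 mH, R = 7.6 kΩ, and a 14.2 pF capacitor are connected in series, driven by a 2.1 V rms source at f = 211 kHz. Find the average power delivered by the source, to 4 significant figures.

46.30 μW

ω = 2πf = 1.326e+06 rad/s
X_L = ωL = 27310 Ω
X_C = 1/(ωC) = 53120 Ω
Net reactance X = X_L − X_C = -25810 Ω
Z = 7600 − j25810 Ω
|Z| = √(7600² + 25810²) = 26900 Ω
∠Z = arctan(-25810/7600) = -73.59°
I = V/|Z| = 78.05 μA
P = VI cos φ = 2.1 × 7.805e-05 × cos(-73.59°) = 46.30 μW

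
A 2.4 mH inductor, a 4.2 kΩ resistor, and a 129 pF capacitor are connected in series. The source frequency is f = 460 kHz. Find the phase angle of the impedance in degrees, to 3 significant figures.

45.4°

ω = 2πf = 2.89e+06 rad/s
X_L = ωL = 6940 Ω
X_C = 1/(ωC) = 2680 Ω
Net reactance X = X_L − X_C = 4250 Ω
Z = 4200 + j4250 Ω
|Z| = √(4200² + 4250²) = 5980 Ω
∠Z = arctan(4250/4200) = 45.4°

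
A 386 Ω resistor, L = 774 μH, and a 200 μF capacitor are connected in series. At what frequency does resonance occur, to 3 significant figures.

ω₀ = 1/√(LC) = 1/√(0.000774 × 0.0002) = 2542 rad/s
f₀ = ω₀/(2π) = 405 Hz

405 Hz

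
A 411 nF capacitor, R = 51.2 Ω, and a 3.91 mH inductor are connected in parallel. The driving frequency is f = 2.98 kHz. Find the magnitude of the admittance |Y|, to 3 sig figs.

ω = 2πf = 18720 rad/s
X_L = ωL = 73.2 Ω
X_C = 1/(ωC) = 130 Ω
Parallel: admittances add. Y = 1/R + 1/(jωL) + jωC
Y = (0.0195 − j0.00596) S
|Y| = 0.0204 S → |Z| = 1/|Y| = 49.0 Ω, ∠Z = −∠Y = 17.0°

20.4 mS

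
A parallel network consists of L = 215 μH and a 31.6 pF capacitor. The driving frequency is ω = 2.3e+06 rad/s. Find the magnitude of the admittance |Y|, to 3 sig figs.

X_L = ωL = 494 Ω
X_C = 1/(ωC) = 13800 Ω
Parallel: admittances add. Y = 1/(jωL) + jωC
Y = (0 − j0.00195) S
|Y| = 0.00195 S → |Z| = 1/|Y| = 513 Ω, ∠Z = −∠Y = 90.0°

1.95 mS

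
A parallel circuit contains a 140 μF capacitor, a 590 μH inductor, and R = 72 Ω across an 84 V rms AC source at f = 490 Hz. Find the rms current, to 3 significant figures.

10.1 A

ω = 2πf = 3079 rad/s
X_L = ωL = 1.82 Ω
X_C = 1/(ωC) = 2.32 Ω
Parallel: admittances add. Y = 1/R + 1/(jωL) + jωC
Y = (0.0139 − j0.119) S
|Y| = 0.120 S → |Z| = 1/|Y| = 8.31 Ω, ∠Z = −∠Y = 83.4°
I = V/|Z| = 84/8.31 = 10.1 A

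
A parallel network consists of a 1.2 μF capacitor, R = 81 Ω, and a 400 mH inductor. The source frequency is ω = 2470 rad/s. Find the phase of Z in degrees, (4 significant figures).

-8.984°

X_L = ωL = 988.0 Ω
X_C = 1/(ωC) = 337.4 Ω
Parallel: admittances add. Y = 1/R + 1/(jωL) + jωC
Y = (0.01235 + j0.001952) S
|Y| = 0.01250 S → |Z| = 1/|Y| = 80.01 Ω, ∠Z = −∠Y = -8.984°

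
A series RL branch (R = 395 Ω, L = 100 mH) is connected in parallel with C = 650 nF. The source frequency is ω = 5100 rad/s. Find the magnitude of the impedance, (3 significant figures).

X_L = ωL = 510 Ω
X_C = 1/(ωC) = 302 Ω
Branch 1 (R+jX_L): Z₁ = 395 + j510 Ω, |Z₁| = 645 Ω
Branch 2 (−jX_C): Z₂ = −j302 Ω
Parallel: Z = Z₁Z₂/(Z₁+Z₂), |Z| = 436 Ω, ∠Z = -65.6°

436 Ω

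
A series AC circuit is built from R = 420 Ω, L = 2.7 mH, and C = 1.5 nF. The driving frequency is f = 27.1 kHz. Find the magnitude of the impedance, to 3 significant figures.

ω = 2πf = 170300 rad/s
X_L = ωL = 460 Ω
X_C = 1/(ωC) = 3920 Ω
Net reactance X = X_L − X_C = -3460 Ω
Z = 420 − j3460 Ω
|Z| = √(420² + 3460²) = 3480 Ω

3480 Ω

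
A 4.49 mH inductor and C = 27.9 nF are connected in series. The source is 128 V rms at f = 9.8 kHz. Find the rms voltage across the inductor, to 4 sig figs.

ω = 2πf = 61580 rad/s
X_L = ωL = 276.5 Ω
X_C = 1/(ωC) = 582.1 Ω
Net reactance X = X_L − X_C = -305.6 Ω
Z = − j305.6 Ω
|Z| = √(0² + 305.6²) = 305.6 Ω
I = V/|Z| = 418.8 mA
V_L = I·|Z_L| = 0.4188 × 276.5 = 115.8 V

115.8 V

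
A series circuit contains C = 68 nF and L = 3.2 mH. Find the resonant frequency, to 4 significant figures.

10.79 kHz

ω₀ = 1/√(LC) = 1/√(0.0032 × 6.8e-08) = 67790 rad/s
f₀ = ω₀/(2π) = 10.79 kHz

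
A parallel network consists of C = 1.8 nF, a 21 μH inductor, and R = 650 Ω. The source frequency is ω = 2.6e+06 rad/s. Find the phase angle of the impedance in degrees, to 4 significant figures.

83.56°

X_L = ωL = 54.60 Ω
X_C = 1/(ωC) = 213.7 Ω
Parallel: admittances add. Y = 1/R + 1/(jωL) + jωC
Y = (0.001538 − j0.01364) S
|Y| = 0.01372 S → |Z| = 1/|Y| = 72.88 Ω, ∠Z = −∠Y = 83.56°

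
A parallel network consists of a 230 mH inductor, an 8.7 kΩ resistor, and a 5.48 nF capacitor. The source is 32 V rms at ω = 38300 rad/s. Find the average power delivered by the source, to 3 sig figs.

X_L = ωL = 8810 Ω
X_C = 1/(ωC) = 4760 Ω
Parallel: admittances add. Y = 1/R + 1/(jωL) + jωC
Y = (0.000115 + j9.64e-05) S
|Y| = 0.000150 S → |Z| = 1/|Y| = 6670 Ω, ∠Z = −∠Y = -40.0°
I = V/|Z| = 4.80 mA
P = VI cos φ = 32 × 0.00480 × cos(-40.0°) = 118 mW

118 mW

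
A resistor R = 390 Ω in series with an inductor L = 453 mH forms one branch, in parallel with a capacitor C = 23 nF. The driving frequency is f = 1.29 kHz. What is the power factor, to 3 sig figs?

ω = 2πf = 8105 rad/s
X_L = ωL = 3670 Ω
X_C = 1/(ωC) = 5360 Ω
Branch 1 (R+jX_L): Z₁ = 390 + j3670 Ω, |Z₁| = 3690 Ω
Branch 2 (−jX_C): Z₂ = −j5360 Ω
Parallel: Z = Z₁Z₂/(Z₁+Z₂), |Z| = 11400 Ω, ∠Z = 71.0°
cos φ = cos(71.0°) = 0.326

0.326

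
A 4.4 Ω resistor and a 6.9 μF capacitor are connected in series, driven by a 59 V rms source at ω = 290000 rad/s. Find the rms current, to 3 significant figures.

13.3 A

X_C = 1/(ωC) = 0.500 Ω
Z = 4.40 − j0.500 Ω
|Z| = √(4.40² + 0.500²) = 4.43 Ω
I = V/|Z| = 59/4.43 = 13.3 A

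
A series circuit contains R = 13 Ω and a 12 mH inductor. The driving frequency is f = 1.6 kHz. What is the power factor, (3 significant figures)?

ω = 2πf = 10050 rad/s
X_L = ωL = 121 Ω
Z = 13.0 + j121 Ω
|Z| = √(13.0² + 121²) = 121 Ω
∠Z = arctan(121/13.0) = 83.8°
cos φ = cos(83.8°) = 0.107

0.107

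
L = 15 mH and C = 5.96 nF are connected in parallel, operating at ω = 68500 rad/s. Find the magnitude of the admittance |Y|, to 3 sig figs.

X_L = ωL = 1030 Ω
X_C = 1/(ωC) = 2450 Ω
Parallel: admittances add. Y = 1/(jωL) + jωC
Y = (0 − j0.000565) S
|Y| = 0.000565 S → |Z| = 1/|Y| = 1770 Ω, ∠Z = −∠Y = 90.0°

565 μS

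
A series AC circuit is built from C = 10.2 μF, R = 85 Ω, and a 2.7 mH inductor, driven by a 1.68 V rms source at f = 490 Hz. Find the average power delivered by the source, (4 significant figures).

ω = 2πf = 3079 rad/s
X_L = ωL = 8.313 Ω
X_C = 1/(ωC) = 31.84 Ω
Net reactance X = X_L − X_C = -23.53 Ω
Z = 85.00 − j23.53 Ω
|Z| = √(85.00² + 23.53²) = 88.20 Ω
∠Z = arctan(-23.53/85.00) = -15.47°
I = V/|Z| = 19.05 mA
P = VI cos φ = 1.68 × 0.01905 × cos(-15.47°) = 30.84 mW

30.84 mW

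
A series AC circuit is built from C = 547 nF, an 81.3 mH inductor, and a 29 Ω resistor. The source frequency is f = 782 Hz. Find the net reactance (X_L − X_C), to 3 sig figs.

27.4 Ω

ω = 2πf = 4913 rad/s
X_L = ωL = 399 Ω
X_C = 1/(ωC) = 372 Ω
X = 399 − 372 = 27.4 Ω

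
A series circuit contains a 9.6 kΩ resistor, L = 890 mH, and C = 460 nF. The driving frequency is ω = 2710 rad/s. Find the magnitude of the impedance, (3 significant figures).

X_L = ωL = 2410 Ω
X_C = 1/(ωC) = 802 Ω
Net reactance X = X_L − X_C = 1610 Ω
Z = 9600 + j1610 Ω
|Z| = √(9600² + 1610²) = 9730 Ω

9730 Ω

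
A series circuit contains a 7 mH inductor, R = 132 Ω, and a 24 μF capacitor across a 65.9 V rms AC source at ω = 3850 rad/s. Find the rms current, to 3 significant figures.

496 mA

X_L = ωL = 26.9 Ω
X_C = 1/(ωC) = 10.8 Ω
Net reactance X = X_L − X_C = 16.1 Ω
Z = 132 + j16.1 Ω
|Z| = √(132² + 16.1²) = 133 Ω
I = V/|Z| = 65.9/133 = 496 mA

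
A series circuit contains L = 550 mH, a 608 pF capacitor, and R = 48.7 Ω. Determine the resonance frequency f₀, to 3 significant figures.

8.70 kHz

ω₀ = 1/√(LC) = 1/√(0.55 × 6.08e-10) = 54680 rad/s
f₀ = ω₀/(2π) = 8.70 kHz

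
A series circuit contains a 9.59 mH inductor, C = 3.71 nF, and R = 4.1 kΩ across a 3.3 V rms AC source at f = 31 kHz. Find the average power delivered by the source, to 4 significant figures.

2.620 mW

ω = 2πf = 194800 rad/s
X_L = ωL = 1868 Ω
X_C = 1/(ωC) = 1384 Ω
Net reactance X = X_L − X_C = 484.1 Ω
Z = 4100 + j484.1 Ω
|Z| = √(4100² + 484.1²) = 4128 Ω
∠Z = arctan(484.1/4100) = 6.734°
I = V/|Z| = 799.3 μA
P = VI cos φ = 3.3 × 0.0007993 × cos(6.734°) = 2.620 mW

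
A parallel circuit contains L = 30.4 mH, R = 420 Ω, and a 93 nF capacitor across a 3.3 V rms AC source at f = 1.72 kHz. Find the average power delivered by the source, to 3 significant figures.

25.9 mW

ω = 2πf = 10810 rad/s
X_L = ωL = 329 Ω
X_C = 1/(ωC) = 995 Ω
Parallel: admittances add. Y = 1/R + 1/(jωL) + jωC
Y = (0.00238 − j0.00204) S
|Y| = 0.00313 S → |Z| = 1/|Y| = 319 Ω, ∠Z = −∠Y = 40.6°
I = V/|Z| = 10.3 mA
P = VI cos φ = 3.3 × 0.0103 × cos(40.6°) = 25.9 mW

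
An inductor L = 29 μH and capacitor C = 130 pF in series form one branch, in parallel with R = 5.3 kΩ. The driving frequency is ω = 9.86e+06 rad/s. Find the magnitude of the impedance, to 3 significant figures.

492 Ω

X_L = ωL = 286 Ω
X_C = 1/(ωC) = 780 Ω
Branch 1: Z₁ = R = 5300 Ω
Branch 2 (series LC): Z₂ = j(X_L − X_C) = −j494 Ω
Parallel: Z = Z₁Z₂/(Z₁+Z₂), |Z| = 492 Ω, ∠Z = -84.7°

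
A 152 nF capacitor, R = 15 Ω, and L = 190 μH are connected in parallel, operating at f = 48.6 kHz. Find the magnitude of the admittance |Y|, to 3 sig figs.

72.8 mS

ω = 2πf = 305400 rad/s
X_L = ωL = 58.0 Ω
X_C = 1/(ωC) = 21.5 Ω
Parallel: admittances add. Y = 1/R + 1/(jωL) + jωC
Y = (0.0667 + j0.0292) S
|Y| = 0.0728 S → |Z| = 1/|Y| = 13.7 Ω, ∠Z = −∠Y = -23.6°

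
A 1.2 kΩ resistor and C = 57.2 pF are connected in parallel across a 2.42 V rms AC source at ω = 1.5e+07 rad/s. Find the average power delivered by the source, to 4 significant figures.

4.880 mW

X_C = 1/(ωC) = 1166 Ω
Parallel: admittances add. Y = 1/R + jωC
Y = (0.0008333 + j0.0008580) S
|Y| = 0.001196 S → |Z| = 1/|Y| = 836.1 Ω, ∠Z = −∠Y = -45.84°
I = V/|Z| = 2.895 mA
P = VI cos φ = 2.42 × 0.002895 × cos(-45.84°) = 4.880 mW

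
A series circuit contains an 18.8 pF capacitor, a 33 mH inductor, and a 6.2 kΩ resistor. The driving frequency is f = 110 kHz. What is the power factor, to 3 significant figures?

ω = 2πf = 691200 rad/s
X_L = ωL = 22800 Ω
X_C = 1/(ωC) = 77000 Ω
Net reactance X = X_L − X_C = -54200 Ω
Z = 6200 − j54200 Ω
|Z| = √(6200² + 54200²) = 54500 Ω
∠Z = arctan(-54200/6200) = -83.5°
cos φ = cos(-83.5°) = 0.114

0.114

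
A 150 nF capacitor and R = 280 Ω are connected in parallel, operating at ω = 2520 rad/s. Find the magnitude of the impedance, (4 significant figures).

X_C = 1/(ωC) = 2646 Ω
Parallel: admittances add. Y = 1/R + jωC
Y = (0.003571 + j0.0003780) S
|Y| = 0.003591 S → |Z| = 1/|Y| = 278.4 Ω, ∠Z = −∠Y = -6.042°

278.4 Ω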